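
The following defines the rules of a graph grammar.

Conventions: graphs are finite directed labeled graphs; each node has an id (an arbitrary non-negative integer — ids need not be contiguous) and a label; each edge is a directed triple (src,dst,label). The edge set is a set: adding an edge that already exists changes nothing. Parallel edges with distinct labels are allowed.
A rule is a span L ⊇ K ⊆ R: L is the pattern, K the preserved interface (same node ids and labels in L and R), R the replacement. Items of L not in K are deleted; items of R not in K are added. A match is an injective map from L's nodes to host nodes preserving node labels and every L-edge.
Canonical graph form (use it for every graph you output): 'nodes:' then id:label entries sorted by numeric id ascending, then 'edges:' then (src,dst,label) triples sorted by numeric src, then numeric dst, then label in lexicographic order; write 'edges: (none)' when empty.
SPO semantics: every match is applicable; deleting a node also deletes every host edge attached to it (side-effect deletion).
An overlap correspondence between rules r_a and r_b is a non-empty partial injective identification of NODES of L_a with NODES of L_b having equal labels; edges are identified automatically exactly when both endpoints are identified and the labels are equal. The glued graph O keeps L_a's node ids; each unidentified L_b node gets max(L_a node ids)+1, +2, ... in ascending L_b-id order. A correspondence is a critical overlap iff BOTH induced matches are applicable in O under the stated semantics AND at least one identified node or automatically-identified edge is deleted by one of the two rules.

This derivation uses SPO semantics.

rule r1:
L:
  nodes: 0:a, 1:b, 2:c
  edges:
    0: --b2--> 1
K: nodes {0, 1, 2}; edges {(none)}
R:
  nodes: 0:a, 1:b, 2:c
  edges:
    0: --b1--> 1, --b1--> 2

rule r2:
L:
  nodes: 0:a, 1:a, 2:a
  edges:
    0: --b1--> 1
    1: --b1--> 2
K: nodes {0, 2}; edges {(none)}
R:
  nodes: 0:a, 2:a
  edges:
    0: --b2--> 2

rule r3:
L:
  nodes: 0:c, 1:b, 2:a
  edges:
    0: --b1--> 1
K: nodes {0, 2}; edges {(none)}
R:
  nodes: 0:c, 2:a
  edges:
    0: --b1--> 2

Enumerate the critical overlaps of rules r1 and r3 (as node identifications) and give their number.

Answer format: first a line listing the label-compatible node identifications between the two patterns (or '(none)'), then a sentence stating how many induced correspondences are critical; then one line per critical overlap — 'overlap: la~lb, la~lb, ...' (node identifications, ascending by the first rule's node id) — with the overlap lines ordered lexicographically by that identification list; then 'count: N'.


label-compatible node identifications between L(r1) and L(r3): 0~2, 1~1, 2~0
4 of the induced correspondences are critical overlaps of r1 and r3.
overlap: 0~2, 1~1
overlap: 0~2, 1~1, 2~0
overlap: 1~1
overlap: 1~1, 2~0
count: 4


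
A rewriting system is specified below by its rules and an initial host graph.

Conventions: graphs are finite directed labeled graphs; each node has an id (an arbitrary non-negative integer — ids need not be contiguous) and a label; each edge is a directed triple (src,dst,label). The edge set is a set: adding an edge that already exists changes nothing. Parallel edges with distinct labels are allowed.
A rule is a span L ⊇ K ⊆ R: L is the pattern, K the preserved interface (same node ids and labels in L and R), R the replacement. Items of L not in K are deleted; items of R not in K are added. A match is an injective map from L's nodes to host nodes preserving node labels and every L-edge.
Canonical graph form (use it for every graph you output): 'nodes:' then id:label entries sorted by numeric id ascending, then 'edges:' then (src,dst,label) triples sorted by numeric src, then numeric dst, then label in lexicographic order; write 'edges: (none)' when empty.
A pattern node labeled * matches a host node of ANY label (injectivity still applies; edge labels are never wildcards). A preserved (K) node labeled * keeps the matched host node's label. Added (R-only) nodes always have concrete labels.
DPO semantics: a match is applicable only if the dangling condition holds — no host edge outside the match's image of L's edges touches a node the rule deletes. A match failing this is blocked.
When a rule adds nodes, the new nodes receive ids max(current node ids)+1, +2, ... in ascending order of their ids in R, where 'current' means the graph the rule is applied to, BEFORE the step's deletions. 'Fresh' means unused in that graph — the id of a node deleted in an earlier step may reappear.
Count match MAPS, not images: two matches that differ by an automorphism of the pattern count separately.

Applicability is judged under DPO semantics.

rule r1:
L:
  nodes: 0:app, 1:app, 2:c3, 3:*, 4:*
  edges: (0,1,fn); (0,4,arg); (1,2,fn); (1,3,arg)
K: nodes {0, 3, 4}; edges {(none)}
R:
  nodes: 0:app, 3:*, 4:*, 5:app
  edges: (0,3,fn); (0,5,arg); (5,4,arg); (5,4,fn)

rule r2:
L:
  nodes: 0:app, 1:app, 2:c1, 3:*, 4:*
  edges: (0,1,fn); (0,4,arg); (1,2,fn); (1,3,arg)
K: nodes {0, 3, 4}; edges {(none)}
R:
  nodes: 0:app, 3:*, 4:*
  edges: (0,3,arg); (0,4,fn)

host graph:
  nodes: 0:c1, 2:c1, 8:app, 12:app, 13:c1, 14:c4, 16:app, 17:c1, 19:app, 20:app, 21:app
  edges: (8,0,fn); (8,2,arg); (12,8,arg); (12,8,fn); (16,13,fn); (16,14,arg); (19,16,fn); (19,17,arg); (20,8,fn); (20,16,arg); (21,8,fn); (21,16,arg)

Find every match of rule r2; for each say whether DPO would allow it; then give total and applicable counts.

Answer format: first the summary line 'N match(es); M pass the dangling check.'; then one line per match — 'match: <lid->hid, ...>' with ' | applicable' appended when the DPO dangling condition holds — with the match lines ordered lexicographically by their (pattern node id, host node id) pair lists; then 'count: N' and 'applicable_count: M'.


3 match(es); 0 pass the dangling check.
match: 0->19, 1->16, 2->13, 3->14, 4->17
match: 0->20, 1->8, 2->0, 3->2, 4->16
match: 0->21, 1->8, 2->0, 3->2, 4->16
count: 3
applicable_count: 0


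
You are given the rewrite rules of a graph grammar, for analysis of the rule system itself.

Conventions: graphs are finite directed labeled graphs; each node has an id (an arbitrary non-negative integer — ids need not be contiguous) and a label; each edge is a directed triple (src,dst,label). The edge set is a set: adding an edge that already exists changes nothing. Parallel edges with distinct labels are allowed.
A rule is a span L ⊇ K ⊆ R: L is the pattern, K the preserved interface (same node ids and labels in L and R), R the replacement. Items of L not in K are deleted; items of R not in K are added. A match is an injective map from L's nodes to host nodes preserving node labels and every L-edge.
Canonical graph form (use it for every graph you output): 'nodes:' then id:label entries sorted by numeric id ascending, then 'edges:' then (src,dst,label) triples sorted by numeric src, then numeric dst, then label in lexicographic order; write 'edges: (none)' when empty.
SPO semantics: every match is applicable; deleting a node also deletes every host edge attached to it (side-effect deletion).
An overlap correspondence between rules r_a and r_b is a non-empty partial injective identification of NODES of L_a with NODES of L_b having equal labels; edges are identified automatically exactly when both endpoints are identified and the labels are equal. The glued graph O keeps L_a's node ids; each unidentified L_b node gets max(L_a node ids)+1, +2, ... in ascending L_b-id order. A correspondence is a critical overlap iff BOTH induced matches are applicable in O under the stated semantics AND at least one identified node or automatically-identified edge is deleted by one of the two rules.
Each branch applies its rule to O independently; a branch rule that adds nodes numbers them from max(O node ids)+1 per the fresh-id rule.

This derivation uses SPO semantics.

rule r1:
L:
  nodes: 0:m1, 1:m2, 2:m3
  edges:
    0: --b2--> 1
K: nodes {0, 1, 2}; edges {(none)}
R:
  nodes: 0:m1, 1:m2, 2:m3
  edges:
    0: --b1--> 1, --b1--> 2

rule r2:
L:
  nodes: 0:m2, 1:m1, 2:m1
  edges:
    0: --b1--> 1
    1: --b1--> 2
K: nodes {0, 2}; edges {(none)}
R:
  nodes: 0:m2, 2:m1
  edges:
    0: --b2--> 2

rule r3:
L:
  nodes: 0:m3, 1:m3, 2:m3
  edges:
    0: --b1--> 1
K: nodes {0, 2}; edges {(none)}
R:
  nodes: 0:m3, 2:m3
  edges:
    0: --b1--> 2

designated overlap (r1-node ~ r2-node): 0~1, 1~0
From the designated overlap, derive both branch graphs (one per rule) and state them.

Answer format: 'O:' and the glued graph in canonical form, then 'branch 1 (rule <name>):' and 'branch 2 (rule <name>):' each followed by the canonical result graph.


O:
nodes: 0:m1, 1:m2, 2:m3, 3:m1
edges: (0,1,b2); (0,3,b1); (1,0,b1)
branch 1 (rule r1):
nodes: 0:m1, 1:m2, 2:m3, 3:m1
edges: (0,1,b1); (0,2,b1); (0,3,b1); (1,0,b1)
branch 2 (rule r2):
nodes: 1:m2, 2:m3, 3:m1
edges: (1,3,b2)


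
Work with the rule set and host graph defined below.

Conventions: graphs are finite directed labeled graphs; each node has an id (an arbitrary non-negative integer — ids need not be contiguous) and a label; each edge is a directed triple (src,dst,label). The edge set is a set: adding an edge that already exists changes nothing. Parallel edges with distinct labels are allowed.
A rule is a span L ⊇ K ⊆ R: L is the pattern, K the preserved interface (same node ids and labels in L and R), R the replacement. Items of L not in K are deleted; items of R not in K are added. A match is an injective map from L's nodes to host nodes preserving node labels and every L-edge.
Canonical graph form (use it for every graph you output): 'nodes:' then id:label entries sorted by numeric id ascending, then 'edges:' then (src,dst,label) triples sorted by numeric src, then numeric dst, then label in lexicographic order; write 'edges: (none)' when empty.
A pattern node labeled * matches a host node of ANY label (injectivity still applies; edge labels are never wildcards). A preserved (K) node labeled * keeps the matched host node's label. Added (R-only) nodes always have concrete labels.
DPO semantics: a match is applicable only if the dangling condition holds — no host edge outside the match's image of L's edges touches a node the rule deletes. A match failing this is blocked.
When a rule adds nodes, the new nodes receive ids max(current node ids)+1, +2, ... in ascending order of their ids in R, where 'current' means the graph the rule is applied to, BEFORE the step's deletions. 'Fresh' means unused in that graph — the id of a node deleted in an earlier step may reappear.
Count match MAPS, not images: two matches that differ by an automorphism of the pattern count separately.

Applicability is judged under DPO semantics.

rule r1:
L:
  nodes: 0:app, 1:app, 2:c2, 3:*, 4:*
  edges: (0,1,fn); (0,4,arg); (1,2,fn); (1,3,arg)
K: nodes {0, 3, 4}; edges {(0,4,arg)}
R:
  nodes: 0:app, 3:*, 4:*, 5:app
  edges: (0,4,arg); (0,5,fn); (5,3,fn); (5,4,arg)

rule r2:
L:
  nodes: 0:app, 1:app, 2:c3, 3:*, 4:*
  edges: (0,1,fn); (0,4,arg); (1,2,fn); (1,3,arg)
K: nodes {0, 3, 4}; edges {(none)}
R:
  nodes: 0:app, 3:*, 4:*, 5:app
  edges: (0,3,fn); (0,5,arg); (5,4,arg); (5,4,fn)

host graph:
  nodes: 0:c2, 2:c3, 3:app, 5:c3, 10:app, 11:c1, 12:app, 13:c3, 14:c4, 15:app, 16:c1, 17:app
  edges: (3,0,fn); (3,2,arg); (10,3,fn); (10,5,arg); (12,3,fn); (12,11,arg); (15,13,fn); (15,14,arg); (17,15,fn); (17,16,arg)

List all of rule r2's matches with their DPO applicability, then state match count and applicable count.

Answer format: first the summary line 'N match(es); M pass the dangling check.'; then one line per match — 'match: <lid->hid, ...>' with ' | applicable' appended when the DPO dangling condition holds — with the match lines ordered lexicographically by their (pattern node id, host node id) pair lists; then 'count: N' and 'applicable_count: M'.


1 match(es); 1 pass the dangling check.
match: 0->17, 1->15, 2->13, 3->14, 4->16 | applicable
count: 1
applicable_count: 1


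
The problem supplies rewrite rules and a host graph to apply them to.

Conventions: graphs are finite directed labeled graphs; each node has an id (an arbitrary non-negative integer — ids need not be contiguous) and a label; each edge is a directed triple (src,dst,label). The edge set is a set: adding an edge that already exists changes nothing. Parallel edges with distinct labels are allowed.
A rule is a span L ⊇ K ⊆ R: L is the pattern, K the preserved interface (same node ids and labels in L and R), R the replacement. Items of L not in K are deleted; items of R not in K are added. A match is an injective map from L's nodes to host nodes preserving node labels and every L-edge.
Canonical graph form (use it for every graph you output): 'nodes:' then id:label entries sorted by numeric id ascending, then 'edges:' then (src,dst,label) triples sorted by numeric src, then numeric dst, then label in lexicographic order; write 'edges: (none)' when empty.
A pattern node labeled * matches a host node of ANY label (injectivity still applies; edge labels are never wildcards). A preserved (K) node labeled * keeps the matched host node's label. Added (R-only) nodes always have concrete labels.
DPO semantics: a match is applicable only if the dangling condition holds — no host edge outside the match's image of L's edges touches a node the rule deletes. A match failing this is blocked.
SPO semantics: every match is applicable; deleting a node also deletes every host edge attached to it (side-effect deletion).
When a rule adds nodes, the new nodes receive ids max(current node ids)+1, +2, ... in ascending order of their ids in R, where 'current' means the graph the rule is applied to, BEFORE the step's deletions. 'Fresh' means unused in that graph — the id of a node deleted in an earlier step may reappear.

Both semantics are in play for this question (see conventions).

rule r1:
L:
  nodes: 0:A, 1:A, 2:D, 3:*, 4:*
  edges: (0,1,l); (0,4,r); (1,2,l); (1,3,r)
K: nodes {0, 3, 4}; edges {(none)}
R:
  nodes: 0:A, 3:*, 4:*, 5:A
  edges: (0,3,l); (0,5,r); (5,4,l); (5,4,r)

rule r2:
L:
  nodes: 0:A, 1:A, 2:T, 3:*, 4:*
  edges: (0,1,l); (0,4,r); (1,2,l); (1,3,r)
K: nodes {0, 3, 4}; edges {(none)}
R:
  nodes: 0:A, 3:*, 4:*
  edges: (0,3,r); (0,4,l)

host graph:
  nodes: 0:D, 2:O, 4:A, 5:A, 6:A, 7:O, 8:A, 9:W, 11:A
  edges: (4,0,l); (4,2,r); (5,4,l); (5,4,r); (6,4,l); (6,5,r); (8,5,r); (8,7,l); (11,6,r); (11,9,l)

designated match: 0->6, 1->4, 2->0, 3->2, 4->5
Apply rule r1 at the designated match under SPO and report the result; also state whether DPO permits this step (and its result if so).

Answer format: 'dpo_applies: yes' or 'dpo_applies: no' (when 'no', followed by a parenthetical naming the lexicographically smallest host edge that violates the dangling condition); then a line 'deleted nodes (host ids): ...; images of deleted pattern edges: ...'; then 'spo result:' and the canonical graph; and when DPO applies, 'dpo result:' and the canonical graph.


dpo_applies: no
(the rule deletes node 4, which keeps host edge (5,4,l) outside the match image — the dangling condition fails, DPO blocks; SPO proceeds and side-deletes such edges)
deleted nodes (host ids): 0, 4; images of deleted pattern edges: (4,0,l); (4,2,r); (6,4,l); (6,5,r)
spo result:
nodes: 2:O, 5:A, 6:A, 7:O, 8:A, 9:W, 11:A, 12:A
edges: (6,2,l); (6,12,r); (8,5,r); (8,7,l); (11,6,r); (11,9,l); (12,5,l); (12,5,r)


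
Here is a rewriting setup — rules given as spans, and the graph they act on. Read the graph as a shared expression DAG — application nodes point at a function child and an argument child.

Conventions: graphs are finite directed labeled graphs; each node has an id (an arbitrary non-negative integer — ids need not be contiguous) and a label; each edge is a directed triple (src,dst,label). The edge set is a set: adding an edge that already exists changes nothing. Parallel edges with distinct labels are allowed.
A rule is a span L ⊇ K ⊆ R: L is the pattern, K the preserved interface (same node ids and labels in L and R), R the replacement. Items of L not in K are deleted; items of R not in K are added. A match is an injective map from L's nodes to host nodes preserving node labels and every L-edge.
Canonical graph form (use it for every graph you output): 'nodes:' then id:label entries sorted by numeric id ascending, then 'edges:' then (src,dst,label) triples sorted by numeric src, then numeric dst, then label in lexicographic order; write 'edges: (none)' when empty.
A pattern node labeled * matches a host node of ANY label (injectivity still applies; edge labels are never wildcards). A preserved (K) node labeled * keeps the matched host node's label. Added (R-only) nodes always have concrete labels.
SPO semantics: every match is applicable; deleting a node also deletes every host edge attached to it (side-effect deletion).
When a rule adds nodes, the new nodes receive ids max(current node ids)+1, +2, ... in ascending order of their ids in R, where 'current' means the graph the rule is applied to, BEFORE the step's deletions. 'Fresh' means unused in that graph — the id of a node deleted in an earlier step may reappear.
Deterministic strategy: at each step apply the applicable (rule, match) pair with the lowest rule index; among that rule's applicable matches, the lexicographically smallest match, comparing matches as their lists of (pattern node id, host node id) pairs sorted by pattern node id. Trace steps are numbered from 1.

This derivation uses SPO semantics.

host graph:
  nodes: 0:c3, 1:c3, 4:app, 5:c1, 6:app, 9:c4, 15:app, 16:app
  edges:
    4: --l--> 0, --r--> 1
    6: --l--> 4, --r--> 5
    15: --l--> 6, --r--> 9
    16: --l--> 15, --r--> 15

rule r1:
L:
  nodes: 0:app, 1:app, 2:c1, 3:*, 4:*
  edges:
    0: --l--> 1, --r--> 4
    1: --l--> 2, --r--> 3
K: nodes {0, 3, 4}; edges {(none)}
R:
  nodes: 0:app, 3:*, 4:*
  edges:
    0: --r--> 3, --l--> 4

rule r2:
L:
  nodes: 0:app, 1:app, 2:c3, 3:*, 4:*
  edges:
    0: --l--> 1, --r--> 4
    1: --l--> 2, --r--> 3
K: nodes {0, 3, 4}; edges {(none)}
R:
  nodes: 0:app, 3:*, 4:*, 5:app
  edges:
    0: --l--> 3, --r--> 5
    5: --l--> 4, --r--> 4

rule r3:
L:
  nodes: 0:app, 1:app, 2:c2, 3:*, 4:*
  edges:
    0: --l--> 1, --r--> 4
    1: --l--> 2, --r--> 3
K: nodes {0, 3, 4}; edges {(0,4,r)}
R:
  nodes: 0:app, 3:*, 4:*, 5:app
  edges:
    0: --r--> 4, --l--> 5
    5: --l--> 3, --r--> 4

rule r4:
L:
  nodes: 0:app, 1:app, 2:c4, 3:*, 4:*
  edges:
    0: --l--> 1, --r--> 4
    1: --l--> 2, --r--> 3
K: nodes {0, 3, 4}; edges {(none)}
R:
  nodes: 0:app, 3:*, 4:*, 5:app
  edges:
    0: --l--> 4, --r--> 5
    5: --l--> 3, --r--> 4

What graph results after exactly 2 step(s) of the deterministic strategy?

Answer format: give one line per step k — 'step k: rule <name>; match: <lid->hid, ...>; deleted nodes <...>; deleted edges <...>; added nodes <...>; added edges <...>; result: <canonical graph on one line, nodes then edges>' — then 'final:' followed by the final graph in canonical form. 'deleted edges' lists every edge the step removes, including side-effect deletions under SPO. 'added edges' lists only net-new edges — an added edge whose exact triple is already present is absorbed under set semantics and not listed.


step 1: rule r2; match: 0->6, 1->4, 2->0, 3->1, 4->5; deleted nodes 0, 4; deleted edges (4,0,l); (4,1,r); (6,4,l); (6,5,r); added nodes 17; added edges (6,1,l); (6,17,r); (17,5,l); (17,5,r); result: nodes: 1:c3, 5:c1, 6:app, 9:c4, 15:app, 16:app, 17:app edges: (6,1,l); (6,17,r); (15,6,l); (15,9,r); (16,15,l); (16,15,r); (17,5,l); (17,5,r)
step 2: rule r2; match: 0->15, 1->6, 2->1, 3->17, 4->9; deleted nodes 1, 6; deleted edges (6,1,l); (6,17,r); (15,6,l); (15,9,r); added nodes 18; added edges (15,17,l); (15,18,r); (18,9,l); (18,9,r); result: nodes: 5:c1, 9:c4, 15:app, 16:app, 17:app, 18:app edges: (15,17,l); (15,18,r); (16,15,l); (16,15,r); (17,5,l); (17,5,r); (18,9,l); (18,9,r)
final:
nodes: 5:c1, 9:c4, 15:app, 16:app, 17:app, 18:app
edges: (15,17,l); (15,18,r); (16,15,l); (16,15,r); (17,5,l); (17,5,r); (18,9,l); (18,9,r)


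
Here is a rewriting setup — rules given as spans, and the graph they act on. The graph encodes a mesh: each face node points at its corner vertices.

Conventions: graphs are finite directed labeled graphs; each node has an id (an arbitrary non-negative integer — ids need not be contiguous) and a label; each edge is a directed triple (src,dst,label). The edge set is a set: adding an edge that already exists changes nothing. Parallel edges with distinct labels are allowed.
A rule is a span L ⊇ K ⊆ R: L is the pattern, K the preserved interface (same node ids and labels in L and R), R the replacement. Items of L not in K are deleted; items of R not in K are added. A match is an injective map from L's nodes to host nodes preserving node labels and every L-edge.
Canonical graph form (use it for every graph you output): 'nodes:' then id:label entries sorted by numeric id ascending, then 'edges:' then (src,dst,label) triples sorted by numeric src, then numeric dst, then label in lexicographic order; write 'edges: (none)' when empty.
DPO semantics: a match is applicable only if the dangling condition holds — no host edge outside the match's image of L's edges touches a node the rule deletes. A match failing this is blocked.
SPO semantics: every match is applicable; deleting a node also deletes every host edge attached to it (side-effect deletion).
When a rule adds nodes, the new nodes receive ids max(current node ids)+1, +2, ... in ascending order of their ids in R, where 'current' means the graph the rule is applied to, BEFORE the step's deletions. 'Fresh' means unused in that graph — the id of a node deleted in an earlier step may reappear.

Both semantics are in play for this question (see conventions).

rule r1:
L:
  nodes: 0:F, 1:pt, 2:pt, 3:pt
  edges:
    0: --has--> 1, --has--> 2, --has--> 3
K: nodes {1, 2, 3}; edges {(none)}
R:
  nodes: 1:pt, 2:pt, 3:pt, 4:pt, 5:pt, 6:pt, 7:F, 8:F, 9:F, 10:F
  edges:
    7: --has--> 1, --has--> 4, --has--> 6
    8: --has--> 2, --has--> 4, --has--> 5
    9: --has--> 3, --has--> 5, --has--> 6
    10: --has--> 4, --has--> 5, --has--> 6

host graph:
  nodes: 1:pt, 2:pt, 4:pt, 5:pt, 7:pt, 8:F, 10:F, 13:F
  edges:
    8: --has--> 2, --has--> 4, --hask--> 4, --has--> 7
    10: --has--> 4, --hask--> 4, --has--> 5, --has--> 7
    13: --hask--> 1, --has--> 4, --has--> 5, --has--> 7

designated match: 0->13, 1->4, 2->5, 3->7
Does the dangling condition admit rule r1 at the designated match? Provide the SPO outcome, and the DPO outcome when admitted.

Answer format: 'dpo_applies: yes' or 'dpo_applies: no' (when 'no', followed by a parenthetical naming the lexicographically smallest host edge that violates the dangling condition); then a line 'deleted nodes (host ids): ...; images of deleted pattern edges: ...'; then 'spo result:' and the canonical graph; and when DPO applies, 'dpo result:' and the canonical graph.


dpo_applies: no
(the rule deletes node 13, which keeps host edge (13,1,hask) outside the match image — the dangling condition fails, DPO blocks; SPO proceeds and side-deletes such edges)
deleted nodes (host ids): 13; images of deleted pattern edges: (13,4,has); (13,5,has); (13,7,has)
spo result:
nodes: 1:pt, 2:pt, 4:pt, 5:pt, 7:pt, 8:F, 10:F, 14:pt, 15:pt, 16:pt, 17:F, 18:F, 19:F, 20:F
edges: (8,2,has); (8,4,has); (8,4,hask); (8,7,has); (10,4,has); (10,4,hask); (10,5,has); (10,7,has); (17,4,has); (17,14,has); (17,16,has); (18,5,has); (18,14,has); (18,15,has); (19,7,has); (19,15,has); (19,16,has); (20,14,has); (20,15,has); (20,16,has)


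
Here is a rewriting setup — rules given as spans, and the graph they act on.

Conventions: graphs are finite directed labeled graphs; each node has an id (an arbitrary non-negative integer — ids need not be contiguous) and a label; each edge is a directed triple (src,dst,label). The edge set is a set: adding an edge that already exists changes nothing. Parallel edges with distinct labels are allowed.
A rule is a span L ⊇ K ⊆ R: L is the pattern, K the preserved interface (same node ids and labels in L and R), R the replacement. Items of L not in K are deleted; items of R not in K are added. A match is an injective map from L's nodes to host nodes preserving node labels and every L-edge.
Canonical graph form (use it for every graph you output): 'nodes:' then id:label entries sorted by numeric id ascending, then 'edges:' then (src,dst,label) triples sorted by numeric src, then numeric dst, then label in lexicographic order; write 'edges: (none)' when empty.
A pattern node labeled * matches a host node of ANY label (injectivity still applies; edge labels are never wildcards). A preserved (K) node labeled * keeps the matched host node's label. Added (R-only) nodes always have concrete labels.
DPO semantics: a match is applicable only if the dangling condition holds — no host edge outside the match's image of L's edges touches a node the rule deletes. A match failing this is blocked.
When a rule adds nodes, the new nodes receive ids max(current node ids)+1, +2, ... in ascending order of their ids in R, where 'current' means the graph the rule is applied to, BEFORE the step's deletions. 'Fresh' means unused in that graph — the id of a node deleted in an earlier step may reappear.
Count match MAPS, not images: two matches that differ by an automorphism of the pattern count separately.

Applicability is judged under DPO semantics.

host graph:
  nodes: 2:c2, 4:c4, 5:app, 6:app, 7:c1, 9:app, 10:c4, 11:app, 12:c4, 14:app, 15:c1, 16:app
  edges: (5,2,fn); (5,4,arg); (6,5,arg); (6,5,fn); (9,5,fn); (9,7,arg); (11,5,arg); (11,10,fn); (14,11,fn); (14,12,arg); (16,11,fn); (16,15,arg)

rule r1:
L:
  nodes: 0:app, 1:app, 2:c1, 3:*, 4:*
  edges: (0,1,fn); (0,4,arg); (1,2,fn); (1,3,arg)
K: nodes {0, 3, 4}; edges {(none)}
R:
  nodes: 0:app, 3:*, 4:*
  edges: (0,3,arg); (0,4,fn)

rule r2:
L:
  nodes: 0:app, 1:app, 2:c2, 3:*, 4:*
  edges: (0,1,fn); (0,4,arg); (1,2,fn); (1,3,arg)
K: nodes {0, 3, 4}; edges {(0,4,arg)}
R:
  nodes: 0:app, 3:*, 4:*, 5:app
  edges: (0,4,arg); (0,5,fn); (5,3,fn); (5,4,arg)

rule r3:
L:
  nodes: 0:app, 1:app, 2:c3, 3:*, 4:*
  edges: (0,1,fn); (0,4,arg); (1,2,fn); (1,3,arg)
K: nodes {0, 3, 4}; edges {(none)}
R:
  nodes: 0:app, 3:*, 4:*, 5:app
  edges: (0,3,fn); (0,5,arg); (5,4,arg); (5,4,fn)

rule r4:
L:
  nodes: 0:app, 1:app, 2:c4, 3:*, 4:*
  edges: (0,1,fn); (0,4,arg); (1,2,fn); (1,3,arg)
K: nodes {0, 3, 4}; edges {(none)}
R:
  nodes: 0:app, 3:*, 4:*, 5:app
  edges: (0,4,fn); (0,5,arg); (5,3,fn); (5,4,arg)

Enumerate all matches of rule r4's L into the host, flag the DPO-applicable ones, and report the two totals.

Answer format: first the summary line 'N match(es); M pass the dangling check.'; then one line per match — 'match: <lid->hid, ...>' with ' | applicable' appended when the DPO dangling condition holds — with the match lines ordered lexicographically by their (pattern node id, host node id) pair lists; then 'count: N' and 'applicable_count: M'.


2 match(es); 0 pass the dangling check.
match: 0->14, 1->11, 2->10, 3->5, 4->12
match: 0->16, 1->11, 2->10, 3->5, 4->15
count: 2
applicable_count: 0


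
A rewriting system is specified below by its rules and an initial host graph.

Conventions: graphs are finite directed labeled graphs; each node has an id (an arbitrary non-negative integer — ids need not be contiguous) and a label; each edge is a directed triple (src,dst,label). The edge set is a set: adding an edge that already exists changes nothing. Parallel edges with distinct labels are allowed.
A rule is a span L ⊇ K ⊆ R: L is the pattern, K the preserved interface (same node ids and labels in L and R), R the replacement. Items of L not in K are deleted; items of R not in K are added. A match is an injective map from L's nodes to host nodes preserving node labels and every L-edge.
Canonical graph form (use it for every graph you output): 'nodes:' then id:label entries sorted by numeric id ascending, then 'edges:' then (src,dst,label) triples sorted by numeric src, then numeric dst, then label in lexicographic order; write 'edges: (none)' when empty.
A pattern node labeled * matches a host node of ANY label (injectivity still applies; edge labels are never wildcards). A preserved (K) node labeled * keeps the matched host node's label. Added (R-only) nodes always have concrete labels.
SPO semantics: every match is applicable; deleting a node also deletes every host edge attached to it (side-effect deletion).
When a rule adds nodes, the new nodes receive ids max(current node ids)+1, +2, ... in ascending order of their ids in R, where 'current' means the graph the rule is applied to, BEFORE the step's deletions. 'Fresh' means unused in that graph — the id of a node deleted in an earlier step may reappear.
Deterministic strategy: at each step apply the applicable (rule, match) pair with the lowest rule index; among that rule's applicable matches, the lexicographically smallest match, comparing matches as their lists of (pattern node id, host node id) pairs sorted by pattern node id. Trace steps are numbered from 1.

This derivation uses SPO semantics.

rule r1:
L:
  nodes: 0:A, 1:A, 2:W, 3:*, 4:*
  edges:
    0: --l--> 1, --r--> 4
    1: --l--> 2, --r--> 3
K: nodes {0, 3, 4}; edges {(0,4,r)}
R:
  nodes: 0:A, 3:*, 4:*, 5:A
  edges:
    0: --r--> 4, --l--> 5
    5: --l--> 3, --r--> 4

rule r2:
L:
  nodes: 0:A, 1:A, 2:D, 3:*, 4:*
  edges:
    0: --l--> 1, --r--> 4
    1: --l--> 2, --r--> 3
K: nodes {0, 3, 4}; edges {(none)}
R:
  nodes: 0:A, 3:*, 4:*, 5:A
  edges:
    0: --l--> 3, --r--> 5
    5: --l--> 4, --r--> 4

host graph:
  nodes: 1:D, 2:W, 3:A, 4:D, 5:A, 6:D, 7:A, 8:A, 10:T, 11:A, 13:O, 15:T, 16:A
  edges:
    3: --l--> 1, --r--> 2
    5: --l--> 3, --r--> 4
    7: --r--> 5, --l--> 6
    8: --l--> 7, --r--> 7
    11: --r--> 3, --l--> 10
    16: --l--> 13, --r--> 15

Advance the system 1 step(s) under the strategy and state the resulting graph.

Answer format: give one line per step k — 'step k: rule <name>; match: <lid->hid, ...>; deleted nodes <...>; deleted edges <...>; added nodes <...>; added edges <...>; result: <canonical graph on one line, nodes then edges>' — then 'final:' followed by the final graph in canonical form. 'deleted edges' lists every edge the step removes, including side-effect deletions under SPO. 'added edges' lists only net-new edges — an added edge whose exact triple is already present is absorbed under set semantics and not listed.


step 1: rule r2; match: 0->5, 1->3, 2->1, 3->2, 4->4; deleted nodes 1, 3; deleted edges (3,1,l); (3,2,r); (5,3,l); (5,4,r); (11,3,r); added nodes 17; added edges (5,2,l); (5,17,r); (17,4,l); (17,4,r); result: nodes: 2:W, 4:D, 5:A, 6:D, 7:A, 8:A, 10:T, 11:A, 13:O, 15:T, 16:A, 17:A edges: (5,2,l); (5,17,r); (7,5,r); (7,6,l); (8,7,l); (8,7,r); (11,10,l); (16,13,l); (16,15,r); (17,4,l); (17,4,r)
final:
nodes: 2:W, 4:D, 5:A, 6:D, 7:A, 8:A, 10:T, 11:A, 13:O, 15:T, 16:A, 17:A
edges: (5,2,l); (5,17,r); (7,5,r); (7,6,l); (8,7,l); (8,7,r); (11,10,l); (16,13,l); (16,15,r); (17,4,l); (17,4,r)


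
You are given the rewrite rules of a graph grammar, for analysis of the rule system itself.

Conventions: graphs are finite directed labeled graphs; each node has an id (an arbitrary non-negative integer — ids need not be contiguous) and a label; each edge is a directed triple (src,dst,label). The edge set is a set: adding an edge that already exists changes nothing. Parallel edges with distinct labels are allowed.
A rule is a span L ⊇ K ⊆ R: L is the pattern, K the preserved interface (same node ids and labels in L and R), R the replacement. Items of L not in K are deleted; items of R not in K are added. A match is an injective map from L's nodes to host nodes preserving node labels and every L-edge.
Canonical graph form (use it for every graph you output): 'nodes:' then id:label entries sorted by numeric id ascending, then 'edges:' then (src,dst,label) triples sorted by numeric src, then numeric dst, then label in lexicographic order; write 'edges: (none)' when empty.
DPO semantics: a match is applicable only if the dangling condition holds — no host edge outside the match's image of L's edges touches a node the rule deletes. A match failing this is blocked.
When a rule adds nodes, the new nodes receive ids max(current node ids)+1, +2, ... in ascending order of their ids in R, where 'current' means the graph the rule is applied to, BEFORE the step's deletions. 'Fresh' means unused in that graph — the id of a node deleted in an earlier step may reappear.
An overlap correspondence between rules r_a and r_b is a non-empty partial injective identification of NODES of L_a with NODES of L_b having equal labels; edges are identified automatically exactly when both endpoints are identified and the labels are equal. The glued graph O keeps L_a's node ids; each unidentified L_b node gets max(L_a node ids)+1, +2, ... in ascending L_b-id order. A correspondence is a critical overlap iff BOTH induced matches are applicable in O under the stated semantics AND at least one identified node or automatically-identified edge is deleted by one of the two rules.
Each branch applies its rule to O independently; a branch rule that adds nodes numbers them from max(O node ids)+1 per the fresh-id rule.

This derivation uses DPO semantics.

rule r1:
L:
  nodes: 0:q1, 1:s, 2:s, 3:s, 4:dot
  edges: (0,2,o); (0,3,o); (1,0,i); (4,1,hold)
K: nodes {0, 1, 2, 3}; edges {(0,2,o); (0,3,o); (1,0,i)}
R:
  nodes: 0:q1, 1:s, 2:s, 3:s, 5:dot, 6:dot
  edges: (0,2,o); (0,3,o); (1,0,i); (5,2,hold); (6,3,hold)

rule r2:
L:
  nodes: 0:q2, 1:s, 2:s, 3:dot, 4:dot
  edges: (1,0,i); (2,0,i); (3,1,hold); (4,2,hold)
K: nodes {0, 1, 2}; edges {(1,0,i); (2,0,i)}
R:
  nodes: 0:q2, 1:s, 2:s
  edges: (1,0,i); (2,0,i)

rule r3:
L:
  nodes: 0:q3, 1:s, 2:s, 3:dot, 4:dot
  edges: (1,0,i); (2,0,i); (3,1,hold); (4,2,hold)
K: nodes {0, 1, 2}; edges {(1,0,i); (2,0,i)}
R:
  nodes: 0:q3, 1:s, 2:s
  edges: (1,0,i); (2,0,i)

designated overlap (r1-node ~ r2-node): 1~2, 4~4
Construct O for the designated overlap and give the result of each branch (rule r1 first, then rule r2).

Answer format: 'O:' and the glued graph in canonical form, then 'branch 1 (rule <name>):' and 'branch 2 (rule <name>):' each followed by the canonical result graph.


O:
nodes: 0:q1, 1:s, 2:s, 3:s, 4:dot, 5:q2, 6:s, 7:dot
edges: (0,2,o); (0,3,o); (1,0,i); (1,5,i); (4,1,hold); (6,5,i); (7,6,hold)
branch 1 (rule r1):
nodes: 0:q1, 1:s, 2:s, 3:s, 5:q2, 6:s, 7:dot, 8:dot, 9:dot
edges: (0,2,o); (0,3,o); (1,0,i); (1,5,i); (6,5,i); (7,6,hold); (8,2,hold); (9,3,hold)
branch 2 (rule r2):
nodes: 0:q1, 1:s, 2:s, 3:s, 5:q2, 6:s
edges: (0,2,o); (0,3,o); (1,0,i); (1,5,i); (6,5,i)


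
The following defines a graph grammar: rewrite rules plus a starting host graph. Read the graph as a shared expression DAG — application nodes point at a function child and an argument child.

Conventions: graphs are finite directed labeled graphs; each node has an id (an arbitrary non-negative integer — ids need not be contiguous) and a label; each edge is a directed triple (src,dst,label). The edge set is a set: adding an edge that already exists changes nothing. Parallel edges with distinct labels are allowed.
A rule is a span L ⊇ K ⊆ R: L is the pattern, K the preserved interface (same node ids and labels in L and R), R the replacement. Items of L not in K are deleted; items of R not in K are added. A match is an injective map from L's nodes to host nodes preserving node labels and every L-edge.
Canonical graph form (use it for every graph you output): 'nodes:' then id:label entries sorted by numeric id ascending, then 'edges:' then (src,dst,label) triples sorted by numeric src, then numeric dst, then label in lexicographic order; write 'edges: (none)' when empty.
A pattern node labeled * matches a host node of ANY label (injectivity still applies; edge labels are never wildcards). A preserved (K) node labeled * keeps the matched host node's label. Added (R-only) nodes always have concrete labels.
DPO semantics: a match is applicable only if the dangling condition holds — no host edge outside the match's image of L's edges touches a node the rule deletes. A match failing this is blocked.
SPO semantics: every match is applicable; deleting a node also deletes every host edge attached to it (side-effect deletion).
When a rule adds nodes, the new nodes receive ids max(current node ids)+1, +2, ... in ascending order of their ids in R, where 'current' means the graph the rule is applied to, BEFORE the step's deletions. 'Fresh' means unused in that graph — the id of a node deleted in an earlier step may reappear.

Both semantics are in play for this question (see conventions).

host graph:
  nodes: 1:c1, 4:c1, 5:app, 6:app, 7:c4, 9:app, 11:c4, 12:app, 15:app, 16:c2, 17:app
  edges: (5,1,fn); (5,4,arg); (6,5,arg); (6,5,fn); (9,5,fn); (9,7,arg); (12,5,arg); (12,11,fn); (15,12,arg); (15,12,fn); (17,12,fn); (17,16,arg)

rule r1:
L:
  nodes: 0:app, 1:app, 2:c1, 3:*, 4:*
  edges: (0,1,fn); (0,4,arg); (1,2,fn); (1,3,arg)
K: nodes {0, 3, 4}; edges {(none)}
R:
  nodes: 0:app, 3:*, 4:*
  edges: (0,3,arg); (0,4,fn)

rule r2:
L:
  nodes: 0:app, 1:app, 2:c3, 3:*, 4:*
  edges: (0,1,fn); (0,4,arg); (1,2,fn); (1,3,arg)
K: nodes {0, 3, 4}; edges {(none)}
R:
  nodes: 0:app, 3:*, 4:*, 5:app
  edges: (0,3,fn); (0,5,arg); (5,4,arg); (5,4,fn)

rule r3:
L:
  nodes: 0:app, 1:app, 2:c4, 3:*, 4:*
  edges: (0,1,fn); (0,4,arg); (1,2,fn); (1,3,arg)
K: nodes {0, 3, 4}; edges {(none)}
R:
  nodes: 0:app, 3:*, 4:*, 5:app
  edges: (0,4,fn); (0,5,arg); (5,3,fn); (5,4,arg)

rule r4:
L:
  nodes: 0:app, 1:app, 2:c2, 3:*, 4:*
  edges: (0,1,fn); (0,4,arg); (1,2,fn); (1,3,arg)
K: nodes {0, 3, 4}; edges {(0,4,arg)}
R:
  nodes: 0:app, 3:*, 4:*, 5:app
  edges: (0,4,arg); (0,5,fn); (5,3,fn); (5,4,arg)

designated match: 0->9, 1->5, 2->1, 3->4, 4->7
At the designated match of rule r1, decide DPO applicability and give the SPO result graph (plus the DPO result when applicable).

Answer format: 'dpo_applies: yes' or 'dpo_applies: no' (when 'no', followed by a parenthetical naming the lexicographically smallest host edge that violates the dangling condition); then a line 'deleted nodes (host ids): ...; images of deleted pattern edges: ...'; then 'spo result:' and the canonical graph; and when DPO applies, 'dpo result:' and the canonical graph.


dpo_applies: no
(the rule deletes node 5, which keeps host edge (6,5,arg) outside the match image — the dangling condition fails, DPO blocks; SPO proceeds and side-deletes such edges)
deleted nodes (host ids): 1, 5; images of deleted pattern edges: (5,1,fn); (5,4,arg); (9,5,fn); (9,7,arg)
spo result:
nodes: 4:c1, 6:app, 7:c4, 9:app, 11:c4, 12:app, 15:app, 16:c2, 17:app
edges: (9,4,arg); (9,7,fn); (12,11,fn); (15,12,arg); (15,12,fn); (17,12,fn); (17,16,arg)


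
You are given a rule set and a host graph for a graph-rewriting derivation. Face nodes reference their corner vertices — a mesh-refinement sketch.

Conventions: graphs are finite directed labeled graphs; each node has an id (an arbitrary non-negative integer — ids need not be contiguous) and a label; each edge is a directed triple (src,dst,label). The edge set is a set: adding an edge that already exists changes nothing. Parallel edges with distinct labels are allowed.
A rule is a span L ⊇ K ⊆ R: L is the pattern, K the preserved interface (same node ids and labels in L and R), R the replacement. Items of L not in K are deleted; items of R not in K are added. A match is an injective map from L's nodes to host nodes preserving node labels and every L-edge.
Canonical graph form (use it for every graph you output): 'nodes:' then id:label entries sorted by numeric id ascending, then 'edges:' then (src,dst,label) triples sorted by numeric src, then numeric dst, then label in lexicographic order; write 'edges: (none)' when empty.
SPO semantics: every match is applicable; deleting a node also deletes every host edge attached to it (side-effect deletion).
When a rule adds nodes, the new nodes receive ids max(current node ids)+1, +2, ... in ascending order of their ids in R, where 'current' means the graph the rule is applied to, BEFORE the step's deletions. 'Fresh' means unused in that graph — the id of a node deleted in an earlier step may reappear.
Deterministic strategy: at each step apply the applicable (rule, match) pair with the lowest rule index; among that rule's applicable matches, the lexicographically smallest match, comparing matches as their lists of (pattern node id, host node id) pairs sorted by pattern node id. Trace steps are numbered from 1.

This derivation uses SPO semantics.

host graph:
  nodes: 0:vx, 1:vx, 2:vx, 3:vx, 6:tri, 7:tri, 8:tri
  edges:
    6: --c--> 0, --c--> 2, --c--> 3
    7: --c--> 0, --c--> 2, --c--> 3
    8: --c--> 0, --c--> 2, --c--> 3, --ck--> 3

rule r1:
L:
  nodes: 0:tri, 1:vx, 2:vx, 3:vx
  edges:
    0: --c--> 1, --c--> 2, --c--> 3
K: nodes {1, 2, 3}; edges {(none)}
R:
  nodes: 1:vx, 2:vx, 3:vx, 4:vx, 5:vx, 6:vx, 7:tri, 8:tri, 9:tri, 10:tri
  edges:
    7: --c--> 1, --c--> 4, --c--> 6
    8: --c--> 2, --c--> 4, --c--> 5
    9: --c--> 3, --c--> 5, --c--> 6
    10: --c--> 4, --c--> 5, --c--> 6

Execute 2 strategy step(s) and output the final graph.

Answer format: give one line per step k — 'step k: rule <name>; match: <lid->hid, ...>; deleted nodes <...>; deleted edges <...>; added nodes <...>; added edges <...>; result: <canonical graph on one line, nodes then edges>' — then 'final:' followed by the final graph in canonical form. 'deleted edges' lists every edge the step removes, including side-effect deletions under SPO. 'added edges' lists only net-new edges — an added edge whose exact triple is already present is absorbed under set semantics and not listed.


step 1: rule r1; match: 0->6, 1->0, 2->2, 3->3; deleted nodes 6; deleted edges (6,0,c); (6,2,c); (6,3,c); added nodes 9, 10, 11, 12, 13, 14, 15; added edges (12,0,c); (12,9,c); (12,11,c); (13,2,c); (13,9,c); (13,10,c); (14,3,c); (14,10,c); (14,11,c); (15,9,c); (15,10,c); (15,11,c); result: nodes: 0:vx, 1:vx, 2:vx, 3:vx, 7:tri, 8:tri, 9:vx, 10:vx, 11:vx, 12:tri, 13:tri, 14:tri, 15:tri edges: (7,0,c); (7,2,c); (7,3,c); (8,0,c); (8,2,c); (8,3,c); (8,3,ck); (12,0,c); (12,9,c); (12,11,c); (13,2,c); (13,9,c); (13,10,c); (14,3,c); (14,10,c); (14,11,c); (15,9,c); (15,10,c); (15,11,c)
step 2: rule r1; match: 0->7, 1->0, 2->2, 3->3; deleted nodes 7; deleted edges (7,0,c); (7,2,c); (7,3,c); added nodes 16, 17, 18, 19, 20, 21, 22; added edges (19,0,c); (19,16,c); (19,18,c); (20,2,c); (20,16,c); (20,17,c); (21,3,c); (21,17,c); (21,18,c); (22,16,c); (22,17,c); (22,18,c); result: nodes: 0:vx, 1:vx, 2:vx, 3:vx, 8:tri, 9:vx, 10:vx, 11:vx, 12:tri, 13:tri, 14:tri, 15:tri, 16:vx, 17:vx, 18:vx, 19:tri, 20:tri, 21:tri, 22:tri edges: (8,0,c); (8,2,c); (8,3,c); (8,3,ck); (12,0,c); (12,9,c); (12,11,c); (13,2,c); (13,9,c); (13,10,c); (14,3,c); (14,10,c); (14,11,c); (15,9,c); (15,10,c); (15,11,c); (19,0,c); (19,16,c); (19,18,c); (20,2,c); (20,16,c); (20,17,c); (21,3,c); (21,17,c); (21,18,c); (22,16,c); (22,17,c); (22,18,c)
final:
nodes: 0:vx, 1:vx, 2:vx, 3:vx, 8:tri, 9:vx, 10:vx, 11:vx, 12:tri, 13:tri, 14:tri, 15:tri, 16:vx, 17:vx, 18:vx, 19:tri, 20:tri, 21:tri, 22:tri
edges: (8,0,c); (8,2,c); (8,3,c); (8,3,ck); (12,0,c); (12,9,c); (12,11,c); (13,2,c); (13,9,c); (13,10,c); (14,3,c); (14,10,c); (14,11,c); (15,9,c); (15,10,c); (15,11,c); (19,0,c); (19,16,c); (19,18,c); (20,2,c); (20,16,c); (20,17,c); (21,3,c); (21,17,c); (21,18,c); (22,16,c); (22,17,c); (22,18,c)
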